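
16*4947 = 79152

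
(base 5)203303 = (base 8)15057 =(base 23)cfa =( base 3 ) 100012021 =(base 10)6703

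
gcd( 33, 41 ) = 1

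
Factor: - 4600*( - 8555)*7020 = 2^5*3^3*5^4*13^1*23^1*29^1*59^1=276258060000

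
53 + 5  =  58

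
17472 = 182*96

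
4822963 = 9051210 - 4228247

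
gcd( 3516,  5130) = 6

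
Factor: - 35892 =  - 2^2*3^2*997^1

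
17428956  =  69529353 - 52100397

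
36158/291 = 36158/291 =124.25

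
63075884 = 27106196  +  35969688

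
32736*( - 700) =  - 22915200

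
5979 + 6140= 12119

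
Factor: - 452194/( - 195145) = 2^1 *5^( - 1)*31^( - 1 )*311^1*727^1* 1259^ (  -  1)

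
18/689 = 18/689= 0.03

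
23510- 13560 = 9950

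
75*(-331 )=-24825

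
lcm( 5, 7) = 35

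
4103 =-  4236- - 8339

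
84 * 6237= 523908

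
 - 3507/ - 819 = 4+11/39 = 4.28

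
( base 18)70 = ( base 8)176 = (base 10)126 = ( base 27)4I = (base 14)90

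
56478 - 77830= - 21352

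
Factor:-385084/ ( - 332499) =476/411 = 2^2*3^(- 1) * 7^1*17^1*137^(-1 ) 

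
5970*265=1582050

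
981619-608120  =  373499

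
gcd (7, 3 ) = 1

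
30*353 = 10590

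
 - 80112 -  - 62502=- 17610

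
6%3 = 0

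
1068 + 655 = 1723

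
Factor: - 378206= - 2^1*127^1*1489^1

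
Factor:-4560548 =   -  2^2*1140137^1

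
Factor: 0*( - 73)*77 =0^1 = 0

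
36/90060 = 3/7505 = 0.00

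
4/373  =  4/373 = 0.01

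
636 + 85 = 721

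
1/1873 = 1/1873= 0.00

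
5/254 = 5/254 = 0.02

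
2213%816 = 581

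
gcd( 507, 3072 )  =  3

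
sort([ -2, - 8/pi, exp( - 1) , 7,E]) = [ -8/pi, - 2, exp( - 1 ),E,7 ]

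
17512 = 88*199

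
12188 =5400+6788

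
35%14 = 7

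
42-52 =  - 10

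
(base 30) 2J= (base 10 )79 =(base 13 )61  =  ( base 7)142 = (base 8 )117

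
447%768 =447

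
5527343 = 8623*641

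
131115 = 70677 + 60438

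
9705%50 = 5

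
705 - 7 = 698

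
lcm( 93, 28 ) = 2604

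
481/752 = 481/752 = 0.64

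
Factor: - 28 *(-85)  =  2^2 * 5^1*7^1*17^1 = 2380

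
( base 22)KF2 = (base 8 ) 23434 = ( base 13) 4732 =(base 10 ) 10012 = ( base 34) 8MG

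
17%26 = 17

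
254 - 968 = - 714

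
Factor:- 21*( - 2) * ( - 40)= - 2^4*3^1*5^1*7^1 = - 1680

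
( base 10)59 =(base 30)1T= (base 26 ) 27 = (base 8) 73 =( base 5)214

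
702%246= 210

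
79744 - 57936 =21808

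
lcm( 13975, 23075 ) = 992225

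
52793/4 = 13198 + 1/4 = 13198.25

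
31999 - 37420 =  - 5421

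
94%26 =16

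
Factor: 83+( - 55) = 2^2*7^1 =28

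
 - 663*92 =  - 60996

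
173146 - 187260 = - 14114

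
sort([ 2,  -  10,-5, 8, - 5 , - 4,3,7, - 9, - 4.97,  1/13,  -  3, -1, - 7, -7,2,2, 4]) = [ - 10, - 9 ,-7, - 7, - 5, - 5,- 4.97, - 4,- 3, - 1, 1/13, 2,  2, 2, 3, 4,  7, 8]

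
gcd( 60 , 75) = 15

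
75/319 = 75/319=0.24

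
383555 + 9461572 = 9845127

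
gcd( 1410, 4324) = 94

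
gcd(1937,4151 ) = 1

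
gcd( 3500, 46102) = 14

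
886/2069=886/2069 = 0.43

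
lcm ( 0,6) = 0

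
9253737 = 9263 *999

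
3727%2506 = 1221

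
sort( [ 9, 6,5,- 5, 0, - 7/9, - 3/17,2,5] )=[ - 5, - 7/9, - 3/17, 0, 2,5, 5  ,  6,9] 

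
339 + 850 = 1189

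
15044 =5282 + 9762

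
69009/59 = 1169 + 38/59 =1169.64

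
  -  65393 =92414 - 157807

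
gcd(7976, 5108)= 4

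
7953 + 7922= 15875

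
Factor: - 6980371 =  - 6980371^1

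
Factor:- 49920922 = -2^1*24960461^1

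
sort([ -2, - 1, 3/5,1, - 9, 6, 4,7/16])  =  [-9, - 2, - 1,7/16,3/5, 1 , 4,6] 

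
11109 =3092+8017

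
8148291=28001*291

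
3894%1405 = 1084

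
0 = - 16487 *0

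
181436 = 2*90718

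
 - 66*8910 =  - 588060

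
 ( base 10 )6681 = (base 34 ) 5QH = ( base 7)25323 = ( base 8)15031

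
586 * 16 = 9376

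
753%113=75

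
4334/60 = 2167/30 =72.23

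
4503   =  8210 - 3707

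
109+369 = 478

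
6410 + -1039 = 5371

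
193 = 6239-6046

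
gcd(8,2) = 2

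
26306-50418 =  - 24112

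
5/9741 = 5/9741 = 0.00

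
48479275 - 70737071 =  - 22257796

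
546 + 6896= 7442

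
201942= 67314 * 3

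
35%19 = 16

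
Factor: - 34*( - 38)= 2^2*17^1*19^1 =1292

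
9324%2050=1124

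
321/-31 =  - 321/31 = - 10.35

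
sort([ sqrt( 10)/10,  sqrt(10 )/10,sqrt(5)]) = [ sqrt(10) /10,sqrt ( 10 ) /10,sqrt(5)]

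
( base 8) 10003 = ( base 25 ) 6do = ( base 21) 964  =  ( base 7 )14644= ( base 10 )4099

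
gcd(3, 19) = 1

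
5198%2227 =744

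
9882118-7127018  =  2755100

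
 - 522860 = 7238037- 7760897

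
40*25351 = 1014040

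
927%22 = 3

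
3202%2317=885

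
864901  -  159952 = 704949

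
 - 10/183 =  - 10/183 = - 0.05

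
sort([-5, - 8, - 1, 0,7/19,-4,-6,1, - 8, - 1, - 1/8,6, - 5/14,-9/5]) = [ - 8, - 8, - 6, - 5, - 4 , - 9/5, - 1, - 1, - 5/14, - 1/8, 0, 7/19,1, 6]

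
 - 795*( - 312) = 248040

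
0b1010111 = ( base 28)33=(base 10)87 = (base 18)4F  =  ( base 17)52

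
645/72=8+23/24  =  8.96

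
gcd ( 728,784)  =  56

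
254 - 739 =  - 485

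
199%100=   99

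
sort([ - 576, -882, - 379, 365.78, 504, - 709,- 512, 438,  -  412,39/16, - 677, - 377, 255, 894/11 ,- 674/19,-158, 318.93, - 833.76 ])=[ - 882, - 833.76, - 709, -677, -576,  -  512,-412 , - 379, - 377,-158 , - 674/19,39/16, 894/11, 255,  318.93,365.78,  438,  504 ]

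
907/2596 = 907/2596 = 0.35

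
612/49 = 612/49 = 12.49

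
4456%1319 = 499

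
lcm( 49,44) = 2156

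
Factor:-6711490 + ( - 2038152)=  - 8749642 = -  2^1*11^1 * 137^1 *2903^1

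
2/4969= 2/4969 = 0.00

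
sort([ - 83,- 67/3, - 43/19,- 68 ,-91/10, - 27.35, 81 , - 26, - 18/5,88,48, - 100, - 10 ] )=[ - 100, - 83, - 68, - 27.35  , - 26, - 67/3,-10 , - 91/10 ,- 18/5, - 43/19, 48, 81,88] 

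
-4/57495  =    -  1 + 57491/57495 = -  0.00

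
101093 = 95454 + 5639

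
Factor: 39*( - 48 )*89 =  - 166608 = -  2^4*3^2*13^1*89^1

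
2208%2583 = 2208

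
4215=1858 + 2357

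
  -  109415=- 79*1385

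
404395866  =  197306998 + 207088868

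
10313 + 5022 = 15335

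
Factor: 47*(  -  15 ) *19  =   - 13395  =  - 3^1*5^1*19^1*47^1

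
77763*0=0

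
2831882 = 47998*59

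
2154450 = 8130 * 265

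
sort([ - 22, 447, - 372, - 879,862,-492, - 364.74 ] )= [ - 879, - 492, - 372, - 364.74, -22,447,  862 ] 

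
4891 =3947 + 944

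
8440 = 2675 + 5765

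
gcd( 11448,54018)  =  18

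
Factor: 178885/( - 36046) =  - 665/134 = - 2^( - 1) * 5^1*7^1*19^1*67^( - 1)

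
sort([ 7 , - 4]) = [ - 4, 7 ] 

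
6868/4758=3434/2379 = 1.44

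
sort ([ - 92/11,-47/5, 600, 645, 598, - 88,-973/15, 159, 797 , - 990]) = [ - 990, - 88,-973/15, - 47/5, - 92/11, 159, 598 , 600, 645,  797 ]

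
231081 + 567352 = 798433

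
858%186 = 114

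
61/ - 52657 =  - 1+52596/52657 =- 0.00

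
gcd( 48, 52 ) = 4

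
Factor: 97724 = 2^2*11^1*2221^1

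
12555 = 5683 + 6872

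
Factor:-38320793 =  - 7^2*782057^1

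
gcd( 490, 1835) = 5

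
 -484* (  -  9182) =4444088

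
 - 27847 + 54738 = 26891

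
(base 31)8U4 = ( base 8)20656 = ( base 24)EN6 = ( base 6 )103530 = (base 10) 8622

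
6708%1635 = 168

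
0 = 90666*0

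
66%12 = 6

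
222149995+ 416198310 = 638348305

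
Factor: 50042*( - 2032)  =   - 2^5*127^1*131^1*191^1= -101685344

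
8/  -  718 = - 1 + 355/359=- 0.01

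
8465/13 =651+2/13 = 651.15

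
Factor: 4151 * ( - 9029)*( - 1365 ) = 51159352335 = 3^1*5^1 * 7^2*13^1*593^1*9029^1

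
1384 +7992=9376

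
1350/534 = 225/89 = 2.53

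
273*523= 142779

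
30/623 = 30/623 = 0.05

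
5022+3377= 8399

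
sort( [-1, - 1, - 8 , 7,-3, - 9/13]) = [ - 8, - 3,  -  1, - 1, - 9/13,7 ] 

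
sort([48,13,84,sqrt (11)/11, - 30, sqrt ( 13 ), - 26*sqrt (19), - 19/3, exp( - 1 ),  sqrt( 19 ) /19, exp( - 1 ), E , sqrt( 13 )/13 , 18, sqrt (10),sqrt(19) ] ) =[ - 26*sqrt(19),  -  30, - 19/3,sqrt( 19)/19,sqrt (13) /13,sqrt(11 ) /11,  exp( - 1),exp( - 1),  E,sqrt(10 ), sqrt( 13 ),sqrt( 19),13, 18, 48, 84 ] 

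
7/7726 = 7/7726 =0.00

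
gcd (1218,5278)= 406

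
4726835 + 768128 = 5494963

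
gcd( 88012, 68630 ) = 2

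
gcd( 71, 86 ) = 1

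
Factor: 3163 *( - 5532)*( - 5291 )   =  2^2*3^1*11^1 * 13^1*37^1*461^1*3163^1   =  92580415356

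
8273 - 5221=3052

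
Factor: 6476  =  2^2 * 1619^1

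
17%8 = 1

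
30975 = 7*4425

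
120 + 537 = 657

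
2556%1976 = 580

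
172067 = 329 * 523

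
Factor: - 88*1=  - 2^3*11^1=- 88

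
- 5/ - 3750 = 1/750 = 0.00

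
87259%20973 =3367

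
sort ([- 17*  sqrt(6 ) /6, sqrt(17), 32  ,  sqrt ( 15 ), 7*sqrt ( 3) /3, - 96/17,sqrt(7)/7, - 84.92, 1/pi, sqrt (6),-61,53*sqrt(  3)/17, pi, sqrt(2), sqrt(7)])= [ - 84.92, - 61 , - 17*sqrt(6 )/6,-96/17, 1/pi, sqrt (7 )/7,sqrt(2 ), sqrt(6), sqrt( 7 ), pi , sqrt(15) , 7 * sqrt (3 )/3 , sqrt( 17), 53* sqrt ( 3)/17,32]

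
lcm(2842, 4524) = 221676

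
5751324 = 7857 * 732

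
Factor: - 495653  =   - 19^2*1373^1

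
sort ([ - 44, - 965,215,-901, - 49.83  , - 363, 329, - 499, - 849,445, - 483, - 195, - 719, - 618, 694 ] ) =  [ - 965 , - 901, - 849,  -  719, - 618,  -  499, - 483, - 363, - 195, - 49.83, - 44,215, 329, 445, 694] 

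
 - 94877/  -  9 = 94877/9 = 10541.89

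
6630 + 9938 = 16568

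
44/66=2/3 = 0.67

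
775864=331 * 2344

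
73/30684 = 73/30684 = 0.00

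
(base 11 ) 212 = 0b11111111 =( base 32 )7v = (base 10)255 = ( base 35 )7A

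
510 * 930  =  474300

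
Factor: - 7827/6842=-2^(- 1 )*3^1*11^( - 1)*311^ ( - 1)*2609^1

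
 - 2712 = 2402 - 5114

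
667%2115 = 667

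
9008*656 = 5909248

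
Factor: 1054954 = 2^1*173^1*3049^1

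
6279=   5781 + 498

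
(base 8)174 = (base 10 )124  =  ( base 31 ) 40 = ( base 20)64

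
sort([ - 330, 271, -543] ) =[ - 543, - 330, 271]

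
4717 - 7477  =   - 2760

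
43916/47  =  934  +  18/47 = 934.38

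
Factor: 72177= 3^1*7^2*491^1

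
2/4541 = 2/4541 = 0.00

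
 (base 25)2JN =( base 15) 7B8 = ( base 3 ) 2101202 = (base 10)1748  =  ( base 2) 11011010100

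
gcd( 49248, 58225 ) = 1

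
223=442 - 219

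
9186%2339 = 2169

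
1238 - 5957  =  -4719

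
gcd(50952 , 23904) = 24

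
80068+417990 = 498058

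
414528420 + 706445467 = 1120973887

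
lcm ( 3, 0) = 0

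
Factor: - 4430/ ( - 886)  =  5= 5^1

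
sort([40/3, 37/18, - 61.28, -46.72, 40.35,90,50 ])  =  [ - 61.28, - 46.72,37/18,40/3,40.35,50,90]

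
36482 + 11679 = 48161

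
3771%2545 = 1226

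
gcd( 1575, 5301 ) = 9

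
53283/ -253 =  - 53283/253= - 210.60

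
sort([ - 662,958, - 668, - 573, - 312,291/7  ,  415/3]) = [ - 668, - 662 , - 573,- 312,  291/7, 415/3,958] 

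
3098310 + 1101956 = 4200266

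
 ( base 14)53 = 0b1001001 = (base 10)73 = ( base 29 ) 2f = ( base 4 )1021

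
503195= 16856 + 486339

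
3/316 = 3/316=0.01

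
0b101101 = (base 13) 36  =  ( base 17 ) 2b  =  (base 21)23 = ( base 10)45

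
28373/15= 1891 + 8/15 = 1891.53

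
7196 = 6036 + 1160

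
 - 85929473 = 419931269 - 505860742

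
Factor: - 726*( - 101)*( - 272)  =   - 19944672 = - 2^5 *3^1*11^2*17^1*101^1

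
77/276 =77/276=0.28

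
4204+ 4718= 8922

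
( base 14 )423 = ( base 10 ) 815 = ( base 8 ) 1457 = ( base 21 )1HH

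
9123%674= 361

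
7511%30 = 11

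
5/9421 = 5/9421= 0.00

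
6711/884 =6711/884 = 7.59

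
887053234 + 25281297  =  912334531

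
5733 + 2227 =7960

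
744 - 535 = 209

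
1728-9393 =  - 7665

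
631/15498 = 631/15498 = 0.04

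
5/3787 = 5/3787 = 0.00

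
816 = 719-  -  97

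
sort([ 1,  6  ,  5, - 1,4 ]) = [  -  1,  1,4, 5 , 6]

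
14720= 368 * 40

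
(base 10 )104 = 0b1101000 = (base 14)76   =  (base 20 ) 54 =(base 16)68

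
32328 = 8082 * 4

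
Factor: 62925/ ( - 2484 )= -20975/828 = - 2^( - 2)*3^(  -  2 )*5^2*23^( - 1)*839^1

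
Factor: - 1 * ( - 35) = 5^1 * 7^1 = 35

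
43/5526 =43/5526 = 0.01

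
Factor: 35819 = 7^2 * 17^1*43^1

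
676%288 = 100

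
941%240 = 221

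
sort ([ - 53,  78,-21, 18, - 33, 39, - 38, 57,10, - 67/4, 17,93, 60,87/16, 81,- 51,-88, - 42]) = [ - 88 , - 53, - 51,- 42, - 38, - 33, - 21,-67/4,87/16,10, 17,18, 39,  57,60 , 78, 81, 93] 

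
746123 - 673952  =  72171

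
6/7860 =1/1310 = 0.00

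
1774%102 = 40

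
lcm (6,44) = 132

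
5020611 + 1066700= 6087311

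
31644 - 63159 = - 31515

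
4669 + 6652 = 11321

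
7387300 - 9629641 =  -2242341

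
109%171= 109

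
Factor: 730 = 2^1*5^1 * 73^1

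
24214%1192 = 374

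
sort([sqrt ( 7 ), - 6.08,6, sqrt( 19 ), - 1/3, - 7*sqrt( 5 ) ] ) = [-7 * sqrt( 5), - 6.08, - 1/3,sqrt( 7 ),  sqrt ( 19), 6 ]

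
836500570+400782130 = 1237282700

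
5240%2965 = 2275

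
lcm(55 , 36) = 1980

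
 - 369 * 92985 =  - 34311465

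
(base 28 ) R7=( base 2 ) 1011111011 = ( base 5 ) 11023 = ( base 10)763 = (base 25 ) 15d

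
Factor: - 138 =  - 2^1*3^1*23^1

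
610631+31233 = 641864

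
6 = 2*3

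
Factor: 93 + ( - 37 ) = 56=2^3 * 7^1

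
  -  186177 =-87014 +  -  99163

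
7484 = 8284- 800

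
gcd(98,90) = 2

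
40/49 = 40/49 = 0.82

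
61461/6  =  20487/2 = 10243.50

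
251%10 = 1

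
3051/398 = 7 + 265/398 = 7.67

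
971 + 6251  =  7222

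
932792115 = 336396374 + 596395741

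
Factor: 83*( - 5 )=  -  415 = - 5^1*83^1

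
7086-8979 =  - 1893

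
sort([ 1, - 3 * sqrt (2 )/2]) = [  -  3*sqrt( 2 )/2,1]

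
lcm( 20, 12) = 60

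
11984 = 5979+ 6005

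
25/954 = 25/954 = 0.03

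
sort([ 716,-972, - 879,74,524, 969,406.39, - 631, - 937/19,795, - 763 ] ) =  [- 972 , - 879,  -  763, - 631, - 937/19,74, 406.39,524, 716, 795,969 ]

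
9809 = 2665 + 7144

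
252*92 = 23184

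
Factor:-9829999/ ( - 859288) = 2^( - 3)*37^( - 1)*2903^( - 1)*9829999^1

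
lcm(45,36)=180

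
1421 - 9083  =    -  7662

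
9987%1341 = 600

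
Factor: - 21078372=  - 2^2*3^1 * 7^1*19^1*47^1 * 281^1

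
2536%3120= 2536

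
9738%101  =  42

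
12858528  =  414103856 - 401245328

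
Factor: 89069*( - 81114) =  - 2^1 * 3^1*11^1 * 1229^1*89069^1 =-7224742866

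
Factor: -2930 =-2^1*5^1*293^1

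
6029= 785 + 5244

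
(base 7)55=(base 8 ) 50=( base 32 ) 18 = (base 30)1a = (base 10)40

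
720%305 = 110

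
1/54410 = 1/54410 = 0.00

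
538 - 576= - 38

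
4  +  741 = 745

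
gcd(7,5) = 1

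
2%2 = 0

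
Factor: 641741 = 29^1*22129^1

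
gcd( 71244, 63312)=12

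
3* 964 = 2892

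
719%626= 93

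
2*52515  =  105030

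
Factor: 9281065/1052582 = 2^( - 1)*5^1*17^1*137^1* 797^1*526291^(-1)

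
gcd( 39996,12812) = 4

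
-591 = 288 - 879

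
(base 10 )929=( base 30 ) 10T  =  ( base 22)1k5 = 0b1110100001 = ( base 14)4A5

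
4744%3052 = 1692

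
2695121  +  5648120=8343241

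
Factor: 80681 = 80681^1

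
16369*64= 1047616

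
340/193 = 1 + 147/193 = 1.76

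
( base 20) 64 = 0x7C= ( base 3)11121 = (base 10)124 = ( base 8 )174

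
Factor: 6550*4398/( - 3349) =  - 2^2*3^1*5^2*17^( - 1) * 131^1*197^( - 1 ) * 733^1 = -28806900/3349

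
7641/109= 70 + 11/109 = 70.10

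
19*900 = 17100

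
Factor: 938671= 229^1*4099^1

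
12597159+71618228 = 84215387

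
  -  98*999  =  -97902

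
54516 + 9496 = 64012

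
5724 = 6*954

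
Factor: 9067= 9067^1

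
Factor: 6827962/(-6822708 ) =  - 3413981/3411354 = - 2^( - 1)*3^( - 1)*47^ ( - 1)* 167^1*12097^(- 1)*20443^1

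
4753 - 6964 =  - 2211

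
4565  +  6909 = 11474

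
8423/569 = 8423/569 = 14.80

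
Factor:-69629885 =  - 5^1*13^1*1071229^1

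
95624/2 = 47812 = 47812.00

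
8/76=2/19 = 0.11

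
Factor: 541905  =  3^1*5^1*7^1*13^1*397^1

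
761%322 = 117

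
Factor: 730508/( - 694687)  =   - 2^2 * 7^( - 1 )*99241^( - 1 ) * 182627^1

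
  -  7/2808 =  - 1+2801/2808  =  - 0.00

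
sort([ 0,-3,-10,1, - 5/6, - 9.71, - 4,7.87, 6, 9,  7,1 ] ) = [ - 10, - 9.71, - 4, - 3, - 5/6,0, 1, 1, 6, 7 , 7.87,9]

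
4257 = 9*473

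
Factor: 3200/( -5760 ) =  - 3^ (- 2 )*5^1=- 5/9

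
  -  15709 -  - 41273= 25564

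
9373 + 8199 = 17572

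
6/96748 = 3/48374 = 0.00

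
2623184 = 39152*67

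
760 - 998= -238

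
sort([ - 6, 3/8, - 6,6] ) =[ - 6, - 6, 3/8,6]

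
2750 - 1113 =1637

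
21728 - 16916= 4812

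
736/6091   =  736/6091= 0.12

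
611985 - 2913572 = -2301587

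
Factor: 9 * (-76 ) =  - 684 = - 2^2*3^2*19^1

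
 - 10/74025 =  - 1 + 14803/14805 = - 0.00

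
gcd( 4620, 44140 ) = 20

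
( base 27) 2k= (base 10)74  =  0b1001010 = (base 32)2a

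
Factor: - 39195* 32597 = -1277639415 = - 3^2 *5^1*13^1*37^1*67^1*881^1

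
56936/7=8133  +  5/7 = 8133.71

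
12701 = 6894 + 5807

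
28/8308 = 7/2077= 0.00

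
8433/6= 2811/2 = 1405.50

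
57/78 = 19/26 = 0.73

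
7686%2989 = 1708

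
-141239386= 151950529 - 293189915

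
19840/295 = 67 + 15/59 = 67.25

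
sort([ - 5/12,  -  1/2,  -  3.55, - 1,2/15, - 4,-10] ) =[-10, - 4 , - 3.55, - 1, - 1/2, - 5/12 , 2/15]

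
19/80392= 19/80392 = 0.00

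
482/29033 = 482/29033 = 0.02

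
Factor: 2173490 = 2^1*5^1 * 11^1 *19759^1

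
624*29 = 18096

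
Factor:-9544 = -2^3*1193^1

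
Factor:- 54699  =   - 3^1*18233^1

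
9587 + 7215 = 16802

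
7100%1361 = 295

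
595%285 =25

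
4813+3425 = 8238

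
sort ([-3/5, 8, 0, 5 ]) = [ - 3/5,0, 5, 8 ] 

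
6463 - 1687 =4776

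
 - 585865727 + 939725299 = 353859572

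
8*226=1808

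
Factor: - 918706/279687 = -2^1*3^ (  -  1 ) * 93229^( - 1 ) * 459353^1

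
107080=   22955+84125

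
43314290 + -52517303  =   -9203013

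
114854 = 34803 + 80051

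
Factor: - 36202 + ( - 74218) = - 110420 = - 2^2*5^1*5521^1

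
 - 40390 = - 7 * 5770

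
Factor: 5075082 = 2^1*3^3*93983^1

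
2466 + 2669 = 5135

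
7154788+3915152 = 11069940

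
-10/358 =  - 5/179 = -0.03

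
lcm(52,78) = 156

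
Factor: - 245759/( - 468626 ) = 2^(  -  1 )*53^( - 1 )*4421^( - 1 )*245759^1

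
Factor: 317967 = 3^1*13^1*31^1*263^1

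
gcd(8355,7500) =15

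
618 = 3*206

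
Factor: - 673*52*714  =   - 2^3*3^1 * 7^1*13^1 * 17^1*673^1 = - 24987144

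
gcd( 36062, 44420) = 2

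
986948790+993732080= 1980680870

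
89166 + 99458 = 188624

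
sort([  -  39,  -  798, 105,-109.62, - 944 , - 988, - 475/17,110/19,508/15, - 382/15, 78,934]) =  [ - 988, - 944, - 798, -109.62, - 39, - 475/17, - 382/15,110/19,508/15,  78,105 , 934]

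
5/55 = 1/11 = 0.09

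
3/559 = 3/559  =  0.01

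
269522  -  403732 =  - 134210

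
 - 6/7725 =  - 2/2575 = - 0.00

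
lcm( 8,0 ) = 0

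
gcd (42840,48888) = 504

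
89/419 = 89/419=0.21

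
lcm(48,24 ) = 48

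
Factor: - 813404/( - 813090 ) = 2^1 *3^(-1)*5^ (- 1)*27103^(-1 )*203351^1=406702/406545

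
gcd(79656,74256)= 24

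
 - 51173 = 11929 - 63102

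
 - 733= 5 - 738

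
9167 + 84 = 9251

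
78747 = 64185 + 14562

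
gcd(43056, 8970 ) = 1794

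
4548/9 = 505 +1/3 = 505.33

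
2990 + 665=3655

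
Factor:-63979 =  - 137^1 * 467^1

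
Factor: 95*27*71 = 182115=3^3*5^1*19^1 * 71^1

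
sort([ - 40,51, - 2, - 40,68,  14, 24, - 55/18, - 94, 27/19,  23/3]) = [- 94, - 40, - 40, - 55/18,- 2,27/19,23/3, 14, 24,51, 68 ] 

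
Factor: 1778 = 2^1*7^1  *  127^1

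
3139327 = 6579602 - 3440275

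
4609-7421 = - 2812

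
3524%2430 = 1094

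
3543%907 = 822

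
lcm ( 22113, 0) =0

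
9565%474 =85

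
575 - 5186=  -  4611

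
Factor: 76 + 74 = 150 = 2^1 * 3^1*5^2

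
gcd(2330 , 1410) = 10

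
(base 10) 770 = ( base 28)re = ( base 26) 13G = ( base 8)1402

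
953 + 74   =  1027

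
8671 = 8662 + 9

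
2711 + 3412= 6123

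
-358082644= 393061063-751143707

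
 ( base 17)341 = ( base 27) 17I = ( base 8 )1650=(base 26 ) 1a0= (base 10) 936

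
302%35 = 22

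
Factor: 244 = 2^2*61^1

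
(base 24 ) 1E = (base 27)1b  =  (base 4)212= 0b100110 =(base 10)38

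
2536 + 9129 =11665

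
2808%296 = 144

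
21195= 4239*5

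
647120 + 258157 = 905277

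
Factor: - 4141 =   -  41^1 * 101^1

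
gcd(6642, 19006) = 2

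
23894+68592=92486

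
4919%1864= 1191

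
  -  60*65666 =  - 3939960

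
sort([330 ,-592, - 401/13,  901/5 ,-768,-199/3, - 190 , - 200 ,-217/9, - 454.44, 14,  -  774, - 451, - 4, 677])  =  [-774,- 768, - 592, - 454.44, - 451,-200,-190,-199/3, - 401/13 , - 217/9,- 4, 14, 901/5,  330, 677 ]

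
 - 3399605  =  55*( - 61811 ) 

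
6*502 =3012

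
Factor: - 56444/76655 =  - 2^2* 5^(  -  1)*103^1*137^1*15331^( - 1)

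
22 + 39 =61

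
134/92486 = 67/46243 = 0.00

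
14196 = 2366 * 6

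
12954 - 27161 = -14207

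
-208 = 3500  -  3708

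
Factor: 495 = 3^2 * 5^1*11^1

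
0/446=0 = 0.00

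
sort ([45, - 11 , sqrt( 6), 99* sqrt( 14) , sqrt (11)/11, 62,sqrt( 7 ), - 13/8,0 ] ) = [ - 11, - 13/8,0,  sqrt( 11 )/11,  sqrt( 6),sqrt ( 7),45 , 62,99 * sqrt(14) ]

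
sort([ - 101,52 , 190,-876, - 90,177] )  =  [ - 876, - 101, - 90, 52, 177, 190] 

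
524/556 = 131/139 = 0.94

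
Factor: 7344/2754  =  8/3 =2^3*3^ ( - 1) 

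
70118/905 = 70118/905 = 77.48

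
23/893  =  23/893 = 0.03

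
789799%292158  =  205483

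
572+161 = 733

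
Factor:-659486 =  - 2^1*199^1*1657^1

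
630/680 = 63/68= 0.93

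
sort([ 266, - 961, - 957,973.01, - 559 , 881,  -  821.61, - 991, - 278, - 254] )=[ - 991,-961, - 957, - 821.61,-559, - 278, - 254, 266, 881, 973.01] 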